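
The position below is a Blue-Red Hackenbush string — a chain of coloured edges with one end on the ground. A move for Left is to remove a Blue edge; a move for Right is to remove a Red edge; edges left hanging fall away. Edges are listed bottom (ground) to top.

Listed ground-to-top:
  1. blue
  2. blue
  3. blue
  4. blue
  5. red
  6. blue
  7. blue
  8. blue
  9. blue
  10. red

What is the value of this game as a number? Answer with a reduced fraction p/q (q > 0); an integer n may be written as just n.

253/64

step 1: add blue to get b; options L={ 0 } R={  } gives 1
step 2: add blue to get bb; options L={ 0,1 } R={  } gives 2
step 3: add blue to get bbb; options L={ 0,1,2 } R={  } gives 3
step 4: add blue to get bbbb; options L={ 0,1,2,3 } R={  } gives 4
step 5: add red to get bbbbr; options L={ 0,1,2,3 } R={ 4 } gives 7/2
step 6: add blue to get bbbbrb; options L={ 0,1,2,3,7/2 } R={ 4 } gives 15/4
step 7: add blue to get bbbbrbb; options L={ 0,1,2,3,7/2,15/4 } R={ 4 } gives 31/8
step 8: add blue to get bbbbrbbb; options L={ 0,1,2,3,7/2,15/4,31/8 } R={ 4 } gives 63/16
step 9: add blue to get bbbbrbbbb; options L={ 0,1,2,3,7/2,15/4,31/8,63/16 } R={ 4 } gives 127/32
step 10: add red to get bbbbrbbbbr; options L={ 0,1,2,3,7/2,15/4,31/8,63/16 } R={ 127/32,4 } gives 253/64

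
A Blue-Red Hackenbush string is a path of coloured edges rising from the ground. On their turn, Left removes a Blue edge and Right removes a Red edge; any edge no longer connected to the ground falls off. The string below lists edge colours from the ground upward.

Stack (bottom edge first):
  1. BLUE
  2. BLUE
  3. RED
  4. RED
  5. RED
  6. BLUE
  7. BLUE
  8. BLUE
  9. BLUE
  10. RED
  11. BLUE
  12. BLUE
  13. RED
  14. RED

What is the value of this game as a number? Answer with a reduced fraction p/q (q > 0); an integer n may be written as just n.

5081/4096

edge 1 of 14 (BLUE): { 0 | ∅ } so 1
edge 2 of 14 (BLUE): { 0 1 | ∅ } so 2
edge 3 of 14 (RED): { 0 1 | 2 } so 3/2
edge 4 of 14 (RED): { 0 1 | 3/2 2 } so 5/4
edge 5 of 14 (RED): { 0 1 | 5/4 3/2 2 } so 9/8
edge 6 of 14 (BLUE): { 0 1 9/8 | 5/4 3/2 2 } so 19/16
edge 7 of 14 (BLUE): { 0 1 9/8 19/16 | 5/4 3/2 2 } so 39/32
edge 8 of 14 (BLUE): { 0 1 9/8 19/16 39/32 | 5/4 3/2 2 } so 79/64
edge 9 of 14 (BLUE): { 0 1 9/8 19/16 39/32 79/64 | 5/4 3/2 2 } so 159/128
edge 10 of 14 (RED): { 0 1 9/8 19/16 39/32 79/64 | 159/128 5/4 3/2 2 } so 317/256
edge 11 of 14 (BLUE): { 0 1 9/8 19/16 39/32 79/64 317/256 | 159/128 5/4 3/2 2 } so 635/512
edge 12 of 14 (BLUE): { 0 1 9/8 19/16 39/32 79/64 317/256 635/512 | 159/128 5/4 3/2 2 } so 1271/1024
edge 13 of 14 (RED): { 0 1 9/8 19/16 39/32 79/64 317/256 635/512 | 1271/1024 159/128 5/4 3/2 2 } so 2541/2048
edge 14 of 14 (RED): { 0 1 9/8 19/16 39/32 79/64 317/256 635/512 | 2541/2048 1271/1024 159/128 5/4 3/2 2 } so 5081/4096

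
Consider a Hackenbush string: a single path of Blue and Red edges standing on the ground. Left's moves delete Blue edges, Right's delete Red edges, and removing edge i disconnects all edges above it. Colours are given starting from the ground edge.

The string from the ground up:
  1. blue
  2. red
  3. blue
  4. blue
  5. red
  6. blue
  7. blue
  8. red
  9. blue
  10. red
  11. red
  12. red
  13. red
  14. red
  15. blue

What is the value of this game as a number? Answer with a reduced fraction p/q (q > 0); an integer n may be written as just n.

13955/16384

b: Left { 0 }, Right { · } = simplest 1
br: Left { 0 }, Right { 1 } = simplest 1/2
brb: Left { 0,1/2 }, Right { 1 } = simplest 3/4
brbb: Left { 0,1/2,3/4 }, Right { 1 } = simplest 7/8
brbbr: Left { 0,1/2,3/4 }, Right { 7/8,1 } = simplest 13/16
brbbrb: Left { 0,1/2,3/4,13/16 }, Right { 7/8,1 } = simplest 27/32
brbbrbb: Left { 0,1/2,3/4,13/16,27/32 }, Right { 7/8,1 } = simplest 55/64
brbbrbbr: Left { 0,1/2,3/4,13/16,27/32 }, Right { 55/64,7/8,1 } = simplest 109/128
brbbrbbrb: Left { 0,1/2,3/4,13/16,27/32,109/128 }, Right { 55/64,7/8,1 } = simplest 219/256
brbbrbbrbr: Left { 0,1/2,3/4,13/16,27/32,109/128 }, Right { 219/256,55/64,7/8,1 } = simplest 437/512
brbbrbbrbrr: Left { 0,1/2,3/4,13/16,27/32,109/128 }, Right { 437/512,219/256,55/64,7/8,1 } = simplest 873/1024
brbbrbbrbrrr: Left { 0,1/2,3/4,13/16,27/32,109/128 }, Right { 873/1024,437/512,219/256,55/64,7/8,1 } = simplest 1745/2048
brbbrbbrbrrrr: Left { 0,1/2,3/4,13/16,27/32,109/128 }, Right { 1745/2048,873/1024,437/512,219/256,55/64,7/8,1 } = simplest 3489/4096
brbbrbbrbrrrrr: Left { 0,1/2,3/4,13/16,27/32,109/128 }, Right { 3489/4096,1745/2048,873/1024,437/512,219/256,55/64,7/8,1 } = simplest 6977/8192
brbbrbbrbrrrrrb: Left { 0,1/2,3/4,13/16,27/32,109/128,6977/8192 }, Right { 3489/4096,1745/2048,873/1024,437/512,219/256,55/64,7/8,1 } = simplest 13955/16384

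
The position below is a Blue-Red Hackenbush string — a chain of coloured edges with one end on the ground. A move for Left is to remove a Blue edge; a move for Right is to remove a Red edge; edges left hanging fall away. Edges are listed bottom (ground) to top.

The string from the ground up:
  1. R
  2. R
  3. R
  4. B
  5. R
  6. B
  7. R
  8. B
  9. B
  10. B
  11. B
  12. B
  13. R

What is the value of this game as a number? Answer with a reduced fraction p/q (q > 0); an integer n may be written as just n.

-2691/1024

Prefix values for R R R B R B R B B B B B R via {L|R} + simplicity:
g_1 [R]  L=[]  R=[0]  ⇒ -1
g_2 [RR]  L=[]  R=[-1,0]  ⇒ -2
g_3 [RRR]  L=[]  R=[-2,-1,0]  ⇒ -3
g_4 [RRRB]  L=[-3]  R=[-2,-1,0]  ⇒ -5/2
g_5 [RRRBR]  L=[-3]  R=[-5/2,-2,-1,0]  ⇒ -11/4
g_6 [RRRBRB]  L=[-3,-11/4]  R=[-5/2,-2,-1,0]  ⇒ -21/8
g_7 [RRRBRBR]  L=[-3,-11/4]  R=[-21/8,-5/2,-2,-1,0]  ⇒ -43/16
g_8 [RRRBRBRB]  L=[-3,-11/4,-43/16]  R=[-21/8,-5/2,-2,-1,0]  ⇒ -85/32
g_9 [RRRBRBRBB]  L=[-3,-11/4,-43/16,-85/32]  R=[-21/8,-5/2,-2,-1,0]  ⇒ -169/64
g_10 [RRRBRBRBBB]  L=[-3,-11/4,-43/16,-85/32,-169/64]  R=[-21/8,-5/2,-2,-1,0]  ⇒ -337/128
g_11 [RRRBRBRBBBB]  L=[-3,-11/4,-43/16,-85/32,-169/64,-337/128]  R=[-21/8,-5/2,-2,-1,0]  ⇒ -673/256
g_12 [RRRBRBRBBBBB]  L=[-3,-11/4,-43/16,-85/32,-169/64,-337/128,-673/256]  R=[-21/8,-5/2,-2,-1,0]  ⇒ -1345/512
g_13 [RRRBRBRBBBBBR]  L=[-3,-11/4,-43/16,-85/32,-169/64,-337/128,-673/256]  R=[-1345/512,-21/8,-5/2,-2,-1,0]  ⇒ -2691/1024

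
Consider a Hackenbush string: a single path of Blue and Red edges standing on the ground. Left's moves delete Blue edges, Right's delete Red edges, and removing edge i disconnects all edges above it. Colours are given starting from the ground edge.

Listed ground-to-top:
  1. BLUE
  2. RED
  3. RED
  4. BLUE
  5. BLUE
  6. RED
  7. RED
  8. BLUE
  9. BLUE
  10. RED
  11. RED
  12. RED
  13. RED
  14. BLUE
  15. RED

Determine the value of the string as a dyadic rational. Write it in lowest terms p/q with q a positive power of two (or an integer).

6533/16384

G_1 [B]  L=[0]  R=[·]  = 1
G_2 [BR]  L=[0]  R=[1]  = 1/2
G_3 [BRR]  L=[0]  R=[1/2; 1]  = 1/4
G_4 [BRRB]  L=[0; 1/4]  R=[1/2; 1]  = 3/8
G_5 [BRRBB]  L=[0; 1/4; 3/8]  R=[1/2; 1]  = 7/16
G_6 [BRRBBR]  L=[0; 1/4; 3/8]  R=[7/16; 1/2; 1]  = 13/32
G_7 [BRRBBRR]  L=[0; 1/4; 3/8]  R=[13/32; 7/16; 1/2; 1]  = 25/64
G_8 [BRRBBRRB]  L=[0; 1/4; 3/8; 25/64]  R=[13/32; 7/16; 1/2; 1]  = 51/128
G_9 [BRRBBRRBB]  L=[0; 1/4; 3/8; 25/64; 51/128]  R=[13/32; 7/16; 1/2; 1]  = 103/256
G_10 [BRRBBRRBBR]  L=[0; 1/4; 3/8; 25/64; 51/128]  R=[103/256; 13/32; 7/16; 1/2; 1]  = 205/512
G_11 [BRRBBRRBBRR]  L=[0; 1/4; 3/8; 25/64; 51/128]  R=[205/512; 103/256; 13/32; 7/16; 1/2; 1]  = 409/1024
G_12 [BRRBBRRBBRRR]  L=[0; 1/4; 3/8; 25/64; 51/128]  R=[409/1024; 205/512; 103/256; 13/32; 7/16; 1/2; 1]  = 817/2048
G_13 [BRRBBRRBBRRRR]  L=[0; 1/4; 3/8; 25/64; 51/128]  R=[817/2048; 409/1024; 205/512; 103/256; 13/32; 7/16; 1/2; 1]  = 1633/4096
G_14 [BRRBBRRBBRRRRB]  L=[0; 1/4; 3/8; 25/64; 51/128; 1633/4096]  R=[817/2048; 409/1024; 205/512; 103/256; 13/32; 7/16; 1/2; 1]  = 3267/8192
G_15 [BRRBBRRBBRRRRBR]  L=[0; 1/4; 3/8; 25/64; 51/128; 1633/4096]  R=[3267/8192; 817/2048; 409/1024; 205/512; 103/256; 13/32; 7/16; 1/2; 1]  = 6533/16384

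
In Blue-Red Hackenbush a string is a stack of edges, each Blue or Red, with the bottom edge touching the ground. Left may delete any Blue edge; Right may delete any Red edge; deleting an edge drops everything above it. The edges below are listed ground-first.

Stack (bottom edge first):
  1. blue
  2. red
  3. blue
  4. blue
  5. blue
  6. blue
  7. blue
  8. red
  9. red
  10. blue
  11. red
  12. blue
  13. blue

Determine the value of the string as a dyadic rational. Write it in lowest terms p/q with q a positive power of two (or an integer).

Recurse on prefixes of the 13-edge string blue red blue blue blue blue blue red red blue red blue blue:
edge 1 of 13 (blue): { 0 | · } ⇒ 1
edge 2 of 13 (red): { 0 | 1 } ⇒ 1/2
edge 3 of 13 (blue): { 0,1/2 | 1 } ⇒ 3/4
edge 4 of 13 (blue): { 0,1/2,3/4 | 1 } ⇒ 7/8
edge 5 of 13 (blue): { 0,1/2,3/4,7/8 | 1 } ⇒ 15/16
edge 6 of 13 (blue): { 0,1/2,3/4,7/8,15/16 | 1 } ⇒ 31/32
edge 7 of 13 (blue): { 0,1/2,3/4,7/8,15/16,31/32 | 1 } ⇒ 63/64
edge 8 of 13 (red): { 0,1/2,3/4,7/8,15/16,31/32 | 63/64,1 } ⇒ 125/128
edge 9 of 13 (red): { 0,1/2,3/4,7/8,15/16,31/32 | 125/128,63/64,1 } ⇒ 249/256
edge 10 of 13 (blue): { 0,1/2,3/4,7/8,15/16,31/32,249/256 | 125/128,63/64,1 } ⇒ 499/512
edge 11 of 13 (red): { 0,1/2,3/4,7/8,15/16,31/32,249/256 | 499/512,125/128,63/64,1 } ⇒ 997/1024
edge 12 of 13 (blue): { 0,1/2,3/4,7/8,15/16,31/32,249/256,997/1024 | 499/512,125/128,63/64,1 } ⇒ 1995/2048
edge 13 of 13 (blue): { 0,1/2,3/4,7/8,15/16,31/32,249/256,997/1024,1995/2048 | 499/512,125/128,63/64,1 } ⇒ 3991/4096

3991/4096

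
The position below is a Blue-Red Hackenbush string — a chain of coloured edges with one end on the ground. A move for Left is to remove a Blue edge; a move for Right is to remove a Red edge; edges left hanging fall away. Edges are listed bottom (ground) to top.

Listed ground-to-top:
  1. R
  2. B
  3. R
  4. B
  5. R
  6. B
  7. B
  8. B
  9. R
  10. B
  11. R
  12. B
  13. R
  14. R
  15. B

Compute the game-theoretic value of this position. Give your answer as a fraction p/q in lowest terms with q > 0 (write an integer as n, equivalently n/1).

-10413/16384

Prefix values for R B R B R B B B R B R B R R B via {L|R} + simplicity:
step 1: add R to get R; options L={ — } R={ 0 } = -1
step 2: add B to get RB; options L={ -1 } R={ 0 } = -1/2
step 3: add R to get RBR; options L={ -1 } R={ -1/2 0 } = -3/4
step 4: add B to get RBRB; options L={ -1 -3/4 } R={ -1/2 0 } = -5/8
step 5: add R to get RBRBR; options L={ -1 -3/4 } R={ -5/8 -1/2 0 } = -11/16
step 6: add B to get RBRBRB; options L={ -1 -3/4 -11/16 } R={ -5/8 -1/2 0 } = -21/32
step 7: add B to get RBRBRBB; options L={ -1 -3/4 -11/16 -21/32 } R={ -5/8 -1/2 0 } = -41/64
step 8: add B to get RBRBRBBB; options L={ -1 -3/4 -11/16 -21/32 -41/64 } R={ -5/8 -1/2 0 } = -81/128
step 9: add R to get RBRBRBBBR; options L={ -1 -3/4 -11/16 -21/32 -41/64 } R={ -81/128 -5/8 -1/2 0 } = -163/256
step 10: add B to get RBRBRBBBRB; options L={ -1 -3/4 -11/16 -21/32 -41/64 -163/256 } R={ -81/128 -5/8 -1/2 0 } = -325/512
step 11: add R to get RBRBRBBBRBR; options L={ -1 -3/4 -11/16 -21/32 -41/64 -163/256 } R={ -325/512 -81/128 -5/8 -1/2 0 } = -651/1024
step 12: add B to get RBRBRBBBRBRB; options L={ -1 -3/4 -11/16 -21/32 -41/64 -163/256 -651/1024 } R={ -325/512 -81/128 -5/8 -1/2 0 } = -1301/2048
step 13: add R to get RBRBRBBBRBRBR; options L={ -1 -3/4 -11/16 -21/32 -41/64 -163/256 -651/1024 } R={ -1301/2048 -325/512 -81/128 -5/8 -1/2 0 } = -2603/4096
step 14: add R to get RBRBRBBBRBRBRR; options L={ -1 -3/4 -11/16 -21/32 -41/64 -163/256 -651/1024 } R={ -2603/4096 -1301/2048 -325/512 -81/128 -5/8 -1/2 0 } = -5207/8192
step 15: add B to get RBRBRBBBRBRBRRB; options L={ -1 -3/4 -11/16 -21/32 -41/64 -163/256 -651/1024 -5207/8192 } R={ -2603/4096 -1301/2048 -325/512 -81/128 -5/8 -1/2 0 } = -10413/16384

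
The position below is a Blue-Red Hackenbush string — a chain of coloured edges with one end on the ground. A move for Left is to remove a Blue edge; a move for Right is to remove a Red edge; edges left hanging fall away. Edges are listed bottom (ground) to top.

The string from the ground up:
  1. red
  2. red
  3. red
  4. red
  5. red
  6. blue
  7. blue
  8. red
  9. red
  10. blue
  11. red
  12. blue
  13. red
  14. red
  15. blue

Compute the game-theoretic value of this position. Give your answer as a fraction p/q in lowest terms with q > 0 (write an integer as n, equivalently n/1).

1 of 15 · r · max L −∞ · min R 0 -> -1
2 of 15 · rr · max L −∞ · min R -1 -> -2
3 of 15 · rrr · max L −∞ · min R -2 -> -3
4 of 15 · rrrr · max L −∞ · min R -3 -> -4
5 of 15 · rrrrr · max L −∞ · min R -4 -> -5
6 of 15 · rrrrrb · max L -5 · min R -4 -> -9/2
7 of 15 · rrrrrbb · max L -9/2 · min R -4 -> -17/4
8 of 15 · rrrrrbbr · max L -9/2 · min R -17/4 -> -35/8
9 of 15 · rrrrrbbrr · max L -9/2 · min R -35/8 -> -71/16
10 of 15 · rrrrrbbrrb · max L -71/16 · min R -35/8 -> -141/32
11 of 15 · rrrrrbbrrbr · max L -71/16 · min R -141/32 -> -283/64
12 of 15 · rrrrrbbrrbrb · max L -283/64 · min R -141/32 -> -565/128
13 of 15 · rrrrrbbrrbrbr · max L -283/64 · min R -565/128 -> -1131/256
14 of 15 · rrrrrbbrrbrbrr · max L -283/64 · min R -1131/256 -> -2263/512
15 of 15 · rrrrrbbrrbrbrrb · max L -2263/512 · min R -1131/256 -> -4525/1024

-4525/1024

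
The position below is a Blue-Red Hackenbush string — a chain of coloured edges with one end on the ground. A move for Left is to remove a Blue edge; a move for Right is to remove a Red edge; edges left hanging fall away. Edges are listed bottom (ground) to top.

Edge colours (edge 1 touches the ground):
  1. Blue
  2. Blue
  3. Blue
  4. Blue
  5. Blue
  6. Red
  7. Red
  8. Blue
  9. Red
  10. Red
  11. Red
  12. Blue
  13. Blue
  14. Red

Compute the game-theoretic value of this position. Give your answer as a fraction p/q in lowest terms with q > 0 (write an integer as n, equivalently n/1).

2189/512

Recurse on prefixes of the 14-edge string Blue Blue Blue Blue Blue Red Red Blue Red Red Red Blue Blue Red:
B: Left { 0 }, Right { ∅ } -> simplest 1
BB: Left { 0 1 }, Right { ∅ } -> simplest 2
BBB: Left { 0 1 2 }, Right { ∅ } -> simplest 3
BBBB: Left { 0 1 2 3 }, Right { ∅ } -> simplest 4
BBBBB: Left { 0 1 2 3 4 }, Right { ∅ } -> simplest 5
BBBBBR: Left { 0 1 2 3 4 }, Right { 5 } -> simplest 9/2
BBBBBRR: Left { 0 1 2 3 4 }, Right { 9/2 5 } -> simplest 17/4
BBBBBRRB: Left { 0 1 2 3 4 17/4 }, Right { 9/2 5 } -> simplest 35/8
BBBBBRRBR: Left { 0 1 2 3 4 17/4 }, Right { 35/8 9/2 5 } -> simplest 69/16
BBBBBRRBRR: Left { 0 1 2 3 4 17/4 }, Right { 69/16 35/8 9/2 5 } -> simplest 137/32
BBBBBRRBRRR: Left { 0 1 2 3 4 17/4 }, Right { 137/32 69/16 35/8 9/2 5 } -> simplest 273/64
BBBBBRRBRRRB: Left { 0 1 2 3 4 17/4 273/64 }, Right { 137/32 69/16 35/8 9/2 5 } -> simplest 547/128
BBBBBRRBRRRBB: Left { 0 1 2 3 4 17/4 273/64 547/128 }, Right { 137/32 69/16 35/8 9/2 5 } -> simplest 1095/256
BBBBBRRBRRRBBR: Left { 0 1 2 3 4 17/4 273/64 547/128 }, Right { 1095/256 137/32 69/16 35/8 9/2 5 } -> simplest 2189/512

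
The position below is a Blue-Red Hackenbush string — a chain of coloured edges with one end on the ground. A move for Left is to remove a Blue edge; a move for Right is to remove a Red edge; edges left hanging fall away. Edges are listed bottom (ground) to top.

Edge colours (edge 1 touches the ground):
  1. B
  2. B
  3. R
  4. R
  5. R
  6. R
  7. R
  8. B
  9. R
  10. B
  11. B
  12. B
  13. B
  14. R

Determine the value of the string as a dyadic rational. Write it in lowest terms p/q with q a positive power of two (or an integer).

Recurse on prefixes of the 14-edge string B B R R R R R B R B B B B R:
1 of 14 · B · max L 0 · min R +∞ -> 1
2 of 14 · BB · max L 1 · min R +∞ -> 2
3 of 14 · BBR · max L 1 · min R 2 -> 3/2
4 of 14 · BBRR · max L 1 · min R 3/2 -> 5/4
5 of 14 · BBRRR · max L 1 · min R 5/4 -> 9/8
6 of 14 · BBRRRR · max L 1 · min R 9/8 -> 17/16
7 of 14 · BBRRRRR · max L 1 · min R 17/16 -> 33/32
8 of 14 · BBRRRRRB · max L 33/32 · min R 17/16 -> 67/64
9 of 14 · BBRRRRRBR · max L 33/32 · min R 67/64 -> 133/128
10 of 14 · BBRRRRRBRB · max L 133/128 · min R 67/64 -> 267/256
11 of 14 · BBRRRRRBRBB · max L 267/256 · min R 67/64 -> 535/512
12 of 14 · BBRRRRRBRBBB · max L 535/512 · min R 67/64 -> 1071/1024
13 of 14 · BBRRRRRBRBBBB · max L 1071/1024 · min R 67/64 -> 2143/2048
14 of 14 · BBRRRRRBRBBBBR · max L 1071/1024 · min R 2143/2048 -> 4285/4096

4285/4096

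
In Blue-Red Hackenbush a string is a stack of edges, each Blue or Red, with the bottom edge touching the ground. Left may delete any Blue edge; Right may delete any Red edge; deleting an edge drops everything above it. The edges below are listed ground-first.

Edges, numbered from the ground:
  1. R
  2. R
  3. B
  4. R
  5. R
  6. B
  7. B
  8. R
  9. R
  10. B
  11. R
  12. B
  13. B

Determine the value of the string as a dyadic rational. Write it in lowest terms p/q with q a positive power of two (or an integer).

-3689/2048

edge 1 of 13 (R): { none | 0 } — -1
edge 2 of 13 (R): { none | -1; 0 } — -2
edge 3 of 13 (B): { -2 | -1; 0 } — -3/2
edge 4 of 13 (R): { -2 | -3/2; -1; 0 } — -7/4
edge 5 of 13 (R): { -2 | -7/4; -3/2; -1; 0 } — -15/8
edge 6 of 13 (B): { -2; -15/8 | -7/4; -3/2; -1; 0 } — -29/16
edge 7 of 13 (B): { -2; -15/8; -29/16 | -7/4; -3/2; -1; 0 } — -57/32
edge 8 of 13 (R): { -2; -15/8; -29/16 | -57/32; -7/4; -3/2; -1; 0 } — -115/64
edge 9 of 13 (R): { -2; -15/8; -29/16 | -115/64; -57/32; -7/4; -3/2; -1; 0 } — -231/128
edge 10 of 13 (B): { -2; -15/8; -29/16; -231/128 | -115/64; -57/32; -7/4; -3/2; -1; 0 } — -461/256
edge 11 of 13 (R): { -2; -15/8; -29/16; -231/128 | -461/256; -115/64; -57/32; -7/4; -3/2; -1; 0 } — -923/512
edge 12 of 13 (B): { -2; -15/8; -29/16; -231/128; -923/512 | -461/256; -115/64; -57/32; -7/4; -3/2; -1; 0 } — -1845/1024
edge 13 of 13 (B): { -2; -15/8; -29/16; -231/128; -923/512; -1845/1024 | -461/256; -115/64; -57/32; -7/4; -3/2; -1; 0 } — -3689/2048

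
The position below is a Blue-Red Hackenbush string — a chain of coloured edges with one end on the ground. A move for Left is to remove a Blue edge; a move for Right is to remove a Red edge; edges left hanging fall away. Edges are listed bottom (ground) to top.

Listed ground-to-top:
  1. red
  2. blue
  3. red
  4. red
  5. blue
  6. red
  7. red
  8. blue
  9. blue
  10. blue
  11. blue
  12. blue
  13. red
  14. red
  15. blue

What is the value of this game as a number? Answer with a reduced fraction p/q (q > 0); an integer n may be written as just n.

-13837/16384

step 1: add red to get r; options L={  } R={ 0 } ⇒ -1
step 2: add blue to get rb; options L={ -1 } R={ 0 } ⇒ -1/2
step 3: add red to get rbr; options L={ -1 } R={ -1/2; 0 } ⇒ -3/4
step 4: add red to get rbrr; options L={ -1 } R={ -3/4; -1/2; 0 } ⇒ -7/8
step 5: add blue to get rbrrb; options L={ -1; -7/8 } R={ -3/4; -1/2; 0 } ⇒ -13/16
step 6: add red to get rbrrbr; options L={ -1; -7/8 } R={ -13/16; -3/4; -1/2; 0 } ⇒ -27/32
step 7: add red to get rbrrbrr; options L={ -1; -7/8 } R={ -27/32; -13/16; -3/4; -1/2; 0 } ⇒ -55/64
step 8: add blue to get rbrrbrrb; options L={ -1; -7/8; -55/64 } R={ -27/32; -13/16; -3/4; -1/2; 0 } ⇒ -109/128
step 9: add blue to get rbrrbrrbb; options L={ -1; -7/8; -55/64; -109/128 } R={ -27/32; -13/16; -3/4; -1/2; 0 } ⇒ -217/256
step 10: add blue to get rbrrbrrbbb; options L={ -1; -7/8; -55/64; -109/128; -217/256 } R={ -27/32; -13/16; -3/4; -1/2; 0 } ⇒ -433/512
step 11: add blue to get rbrrbrrbbbb; options L={ -1; -7/8; -55/64; -109/128; -217/256; -433/512 } R={ -27/32; -13/16; -3/4; -1/2; 0 } ⇒ -865/1024
step 12: add blue to get rbrrbrrbbbbb; options L={ -1; -7/8; -55/64; -109/128; -217/256; -433/512; -865/1024 } R={ -27/32; -13/16; -3/4; -1/2; 0 } ⇒ -1729/2048
step 13: add red to get rbrrbrrbbbbbr; options L={ -1; -7/8; -55/64; -109/128; -217/256; -433/512; -865/1024 } R={ -1729/2048; -27/32; -13/16; -3/4; -1/2; 0 } ⇒ -3459/4096
step 14: add red to get rbrrbrrbbbbbrr; options L={ -1; -7/8; -55/64; -109/128; -217/256; -433/512; -865/1024 } R={ -3459/4096; -1729/2048; -27/32; -13/16; -3/4; -1/2; 0 } ⇒ -6919/8192
step 15: add blue to get rbrrbrrbbbbbrrb; options L={ -1; -7/8; -55/64; -109/128; -217/256; -433/512; -865/1024; -6919/8192 } R={ -3459/4096; -1729/2048; -27/32; -13/16; -3/4; -1/2; 0 } ⇒ -13837/16384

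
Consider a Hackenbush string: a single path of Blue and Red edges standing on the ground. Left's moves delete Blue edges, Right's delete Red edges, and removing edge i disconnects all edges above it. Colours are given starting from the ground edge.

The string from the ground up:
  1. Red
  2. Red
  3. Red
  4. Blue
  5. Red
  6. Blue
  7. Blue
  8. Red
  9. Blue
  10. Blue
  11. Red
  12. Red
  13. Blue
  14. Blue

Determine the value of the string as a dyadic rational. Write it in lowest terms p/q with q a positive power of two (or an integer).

-5273/2048

Prefix values for Red Red Red Blue Red Blue Blue Red Blue Blue Red Red Blue Blue via {L|R} + simplicity:
edge 1 of 14 (Red): { none | 0 } → -1
edge 2 of 14 (Red): { none | -1, 0 } → -2
edge 3 of 14 (Red): { none | -2, -1, 0 } → -3
edge 4 of 14 (Blue): { -3 | -2, -1, 0 } → -5/2
edge 5 of 14 (Red): { -3 | -5/2, -2, -1, 0 } → -11/4
edge 6 of 14 (Blue): { -3, -11/4 | -5/2, -2, -1, 0 } → -21/8
edge 7 of 14 (Blue): { -3, -11/4, -21/8 | -5/2, -2, -1, 0 } → -41/16
edge 8 of 14 (Red): { -3, -11/4, -21/8 | -41/16, -5/2, -2, -1, 0 } → -83/32
edge 9 of 14 (Blue): { -3, -11/4, -21/8, -83/32 | -41/16, -5/2, -2, -1, 0 } → -165/64
edge 10 of 14 (Blue): { -3, -11/4, -21/8, -83/32, -165/64 | -41/16, -5/2, -2, -1, 0 } → -329/128
edge 11 of 14 (Red): { -3, -11/4, -21/8, -83/32, -165/64 | -329/128, -41/16, -5/2, -2, -1, 0 } → -659/256
edge 12 of 14 (Red): { -3, -11/4, -21/8, -83/32, -165/64 | -659/256, -329/128, -41/16, -5/2, -2, -1, 0 } → -1319/512
edge 13 of 14 (Blue): { -3, -11/4, -21/8, -83/32, -165/64, -1319/512 | -659/256, -329/128, -41/16, -5/2, -2, -1, 0 } → -2637/1024
edge 14 of 14 (Blue): { -3, -11/4, -21/8, -83/32, -165/64, -1319/512, -2637/1024 | -659/256, -329/128, -41/16, -5/2, -2, -1, 0 } → -5273/2048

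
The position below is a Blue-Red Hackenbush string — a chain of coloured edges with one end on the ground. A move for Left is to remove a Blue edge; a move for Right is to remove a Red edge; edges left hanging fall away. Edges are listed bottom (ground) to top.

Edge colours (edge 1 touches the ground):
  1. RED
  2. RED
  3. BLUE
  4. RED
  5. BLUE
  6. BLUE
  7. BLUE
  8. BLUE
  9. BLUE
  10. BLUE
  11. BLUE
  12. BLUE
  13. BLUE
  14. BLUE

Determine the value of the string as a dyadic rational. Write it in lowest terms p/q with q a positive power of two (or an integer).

edge 1 of 14 (RED): { ∅ | 0 } — -1
edge 2 of 14 (RED): { ∅ | -1 0 } — -2
edge 3 of 14 (BLUE): { -2 | -1 0 } — -3/2
edge 4 of 14 (RED): { -2 | -3/2 -1 0 } — -7/4
edge 5 of 14 (BLUE): { -2 -7/4 | -3/2 -1 0 } — -13/8
edge 6 of 14 (BLUE): { -2 -7/4 -13/8 | -3/2 -1 0 } — -25/16
edge 7 of 14 (BLUE): { -2 -7/4 -13/8 -25/16 | -3/2 -1 0 } — -49/32
edge 8 of 14 (BLUE): { -2 -7/4 -13/8 -25/16 -49/32 | -3/2 -1 0 } — -97/64
edge 9 of 14 (BLUE): { -2 -7/4 -13/8 -25/16 -49/32 -97/64 | -3/2 -1 0 } — -193/128
edge 10 of 14 (BLUE): { -2 -7/4 -13/8 -25/16 -49/32 -97/64 -193/128 | -3/2 -1 0 } — -385/256
edge 11 of 14 (BLUE): { -2 -7/4 -13/8 -25/16 -49/32 -97/64 -193/128 -385/256 | -3/2 -1 0 } — -769/512
edge 12 of 14 (BLUE): { -2 -7/4 -13/8 -25/16 -49/32 -97/64 -193/128 -385/256 -769/512 | -3/2 -1 0 } — -1537/1024
edge 13 of 14 (BLUE): { -2 -7/4 -13/8 -25/16 -49/32 -97/64 -193/128 -385/256 -769/512 -1537/1024 | -3/2 -1 0 } — -3073/2048
edge 14 of 14 (BLUE): { -2 -7/4 -13/8 -25/16 -49/32 -97/64 -193/128 -385/256 -769/512 -1537/1024 -3073/2048 | -3/2 -1 0 } — -6145/4096

-6145/4096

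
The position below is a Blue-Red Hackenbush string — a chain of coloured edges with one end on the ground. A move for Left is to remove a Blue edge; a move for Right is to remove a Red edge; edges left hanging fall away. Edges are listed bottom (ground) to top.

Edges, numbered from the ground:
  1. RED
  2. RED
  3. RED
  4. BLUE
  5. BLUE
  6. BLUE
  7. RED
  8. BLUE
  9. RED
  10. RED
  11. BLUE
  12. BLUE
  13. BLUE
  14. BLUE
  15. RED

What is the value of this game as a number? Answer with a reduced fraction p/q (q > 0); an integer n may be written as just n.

1 of 15 · R · max L −∞ · min R 0 -> -1
2 of 15 · RR · max L −∞ · min R -1 -> -2
3 of 15 · RRR · max L −∞ · min R -2 -> -3
4 of 15 · RRRB · max L -3 · min R -2 -> -5/2
5 of 15 · RRRBB · max L -5/2 · min R -2 -> -9/4
6 of 15 · RRRBBB · max L -9/4 · min R -2 -> -17/8
7 of 15 · RRRBBBR · max L -9/4 · min R -17/8 -> -35/16
8 of 15 · RRRBBBRB · max L -35/16 · min R -17/8 -> -69/32
9 of 15 · RRRBBBRBR · max L -35/16 · min R -69/32 -> -139/64
10 of 15 · RRRBBBRBRR · max L -35/16 · min R -139/64 -> -279/128
11 of 15 · RRRBBBRBRRB · max L -279/128 · min R -139/64 -> -557/256
12 of 15 · RRRBBBRBRRBB · max L -557/256 · min R -139/64 -> -1113/512
13 of 15 · RRRBBBRBRRBBB · max L -1113/512 · min R -139/64 -> -2225/1024
14 of 15 · RRRBBBRBRRBBBB · max L -2225/1024 · min R -139/64 -> -4449/2048
15 of 15 · RRRBBBRBRRBBBBR · max L -2225/1024 · min R -4449/2048 -> -8899/4096

-8899/4096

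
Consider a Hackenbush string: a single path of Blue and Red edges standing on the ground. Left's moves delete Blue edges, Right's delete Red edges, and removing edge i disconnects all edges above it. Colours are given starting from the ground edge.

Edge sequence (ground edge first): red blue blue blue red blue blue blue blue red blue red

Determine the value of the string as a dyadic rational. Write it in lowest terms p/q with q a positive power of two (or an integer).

G(r) = { (no moves) | 0 } — -1
G(rb) = { -1 | 0 } — -1/2
G(rbb) = { -1,-1/2 | 0 } — -1/4
G(rbbb) = { -1,-1/2,-1/4 | 0 } — -1/8
G(rbbbr) = { -1,-1/2,-1/4 | -1/8,0 } — -3/16
G(rbbbrb) = { -1,-1/2,-1/4,-3/16 | -1/8,0 } — -5/32
G(rbbbrbb) = { -1,-1/2,-1/4,-3/16,-5/32 | -1/8,0 } — -9/64
G(rbbbrbbb) = { -1,-1/2,-1/4,-3/16,-5/32,-9/64 | -1/8,0 } — -17/128
G(rbbbrbbbb) = { -1,-1/2,-1/4,-3/16,-5/32,-9/64,-17/128 | -1/8,0 } — -33/256
G(rbbbrbbbbr) = { -1,-1/2,-1/4,-3/16,-5/32,-9/64,-17/128 | -33/256,-1/8,0 } — -67/512
G(rbbbrbbbbrb) = { -1,-1/2,-1/4,-3/16,-5/32,-9/64,-17/128,-67/512 | -33/256,-1/8,0 } — -133/1024
G(rbbbrbbbbrbr) = { -1,-1/2,-1/4,-3/16,-5/32,-9/64,-17/128,-67/512 | -133/1024,-33/256,-1/8,0 } — -267/2048

-267/2048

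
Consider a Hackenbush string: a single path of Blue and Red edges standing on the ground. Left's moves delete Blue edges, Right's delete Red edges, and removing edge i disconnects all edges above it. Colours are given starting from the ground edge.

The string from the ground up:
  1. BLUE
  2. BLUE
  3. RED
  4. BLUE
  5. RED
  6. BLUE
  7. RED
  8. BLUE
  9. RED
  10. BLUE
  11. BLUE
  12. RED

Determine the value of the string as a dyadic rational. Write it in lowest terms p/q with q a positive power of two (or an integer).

1709/1024

v_1 [B]  L=[0]  R=[(no moves)]  — 1
v_2 [BB]  L=[0; 1]  R=[(no moves)]  — 2
v_3 [BBR]  L=[0; 1]  R=[2]  — 3/2
v_4 [BBRB]  L=[0; 1; 3/2]  R=[2]  — 7/4
v_5 [BBRBR]  L=[0; 1; 3/2]  R=[7/4; 2]  — 13/8
v_6 [BBRBRB]  L=[0; 1; 3/2; 13/8]  R=[7/4; 2]  — 27/16
v_7 [BBRBRBR]  L=[0; 1; 3/2; 13/8]  R=[27/16; 7/4; 2]  — 53/32
v_8 [BBRBRBRB]  L=[0; 1; 3/2; 13/8; 53/32]  R=[27/16; 7/4; 2]  — 107/64
v_9 [BBRBRBRBR]  L=[0; 1; 3/2; 13/8; 53/32]  R=[107/64; 27/16; 7/4; 2]  — 213/128
v_10 [BBRBRBRBRB]  L=[0; 1; 3/2; 13/8; 53/32; 213/128]  R=[107/64; 27/16; 7/4; 2]  — 427/256
v_11 [BBRBRBRBRBB]  L=[0; 1; 3/2; 13/8; 53/32; 213/128; 427/256]  R=[107/64; 27/16; 7/4; 2]  — 855/512
v_12 [BBRBRBRBRBBR]  L=[0; 1; 3/2; 13/8; 53/32; 213/128; 427/256]  R=[855/512; 107/64; 27/16; 7/4; 2]  — 1709/1024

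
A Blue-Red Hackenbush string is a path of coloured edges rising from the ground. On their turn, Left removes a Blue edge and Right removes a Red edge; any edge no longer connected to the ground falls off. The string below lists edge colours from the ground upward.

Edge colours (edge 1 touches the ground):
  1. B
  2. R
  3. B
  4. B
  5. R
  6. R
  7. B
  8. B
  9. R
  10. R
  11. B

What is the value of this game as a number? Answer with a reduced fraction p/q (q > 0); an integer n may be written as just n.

Recurse on prefixes of the 11-edge string B R B B R R B B R R B:
step 1: add B to get B; options L={ 0 } R={ (no moves) } ⇒ 1
step 2: add R to get BR; options L={ 0 } R={ 1 } ⇒ 1/2
step 3: add B to get BRB; options L={ 0,1/2 } R={ 1 } ⇒ 3/4
step 4: add B to get BRBB; options L={ 0,1/2,3/4 } R={ 1 } ⇒ 7/8
step 5: add R to get BRBBR; options L={ 0,1/2,3/4 } R={ 7/8,1 } ⇒ 13/16
step 6: add R to get BRBBRR; options L={ 0,1/2,3/4 } R={ 13/16,7/8,1 } ⇒ 25/32
step 7: add B to get BRBBRRB; options L={ 0,1/2,3/4,25/32 } R={ 13/16,7/8,1 } ⇒ 51/64
step 8: add B to get BRBBRRBB; options L={ 0,1/2,3/4,25/32,51/64 } R={ 13/16,7/8,1 } ⇒ 103/128
step 9: add R to get BRBBRRBBR; options L={ 0,1/2,3/4,25/32,51/64 } R={ 103/128,13/16,7/8,1 } ⇒ 205/256
step 10: add R to get BRBBRRBBRR; options L={ 0,1/2,3/4,25/32,51/64 } R={ 205/256,103/128,13/16,7/8,1 } ⇒ 409/512
step 11: add B to get BRBBRRBBRRB; options L={ 0,1/2,3/4,25/32,51/64,409/512 } R={ 205/256,103/128,13/16,7/8,1 } ⇒ 819/1024

819/1024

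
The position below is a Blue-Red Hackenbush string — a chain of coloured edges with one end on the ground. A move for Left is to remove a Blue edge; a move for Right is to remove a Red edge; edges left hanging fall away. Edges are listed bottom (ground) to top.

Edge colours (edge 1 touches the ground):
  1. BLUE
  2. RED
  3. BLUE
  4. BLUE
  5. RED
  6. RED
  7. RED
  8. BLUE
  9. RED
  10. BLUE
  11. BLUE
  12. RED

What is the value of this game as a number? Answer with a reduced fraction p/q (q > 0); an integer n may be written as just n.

1581/2048

1 of 12 · B · max L 0 · min R +∞ — 1
2 of 12 · BR · max L 0 · min R 1 — 1/2
3 of 12 · BRB · max L 1/2 · min R 1 — 3/4
4 of 12 · BRBB · max L 3/4 · min R 1 — 7/8
5 of 12 · BRBBR · max L 3/4 · min R 7/8 — 13/16
6 of 12 · BRBBRR · max L 3/4 · min R 13/16 — 25/32
7 of 12 · BRBBRRR · max L 3/4 · min R 25/32 — 49/64
8 of 12 · BRBBRRRB · max L 49/64 · min R 25/32 — 99/128
9 of 12 · BRBBRRRBR · max L 49/64 · min R 99/128 — 197/256
10 of 12 · BRBBRRRBRB · max L 197/256 · min R 99/128 — 395/512
11 of 12 · BRBBRRRBRBB · max L 395/512 · min R 99/128 — 791/1024
12 of 12 · BRBBRRRBRBBR · max L 395/512 · min R 791/1024 — 1581/2048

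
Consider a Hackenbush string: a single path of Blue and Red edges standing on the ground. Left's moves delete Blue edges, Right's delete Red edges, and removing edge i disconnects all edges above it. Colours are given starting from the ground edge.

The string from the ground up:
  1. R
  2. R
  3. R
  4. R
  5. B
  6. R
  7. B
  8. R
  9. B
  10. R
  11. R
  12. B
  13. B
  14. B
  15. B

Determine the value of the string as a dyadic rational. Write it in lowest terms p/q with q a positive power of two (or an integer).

Prefix values for R R R R B R B R B R R B B B B via {L|R} + simplicity:
v(R) = { ∅ | 0 } — -1
v(RR) = { ∅ | -1, 0 } — -2
v(RRR) = { ∅ | -2, -1, 0 } — -3
v(RRRR) = { ∅ | -3, -2, -1, 0 } — -4
v(RRRRB) = { -4 | -3, -2, -1, 0 } — -7/2
v(RRRRBR) = { -4 | -7/2, -3, -2, -1, 0 } — -15/4
v(RRRRBRB) = { -4, -15/4 | -7/2, -3, -2, -1, 0 } — -29/8
v(RRRRBRBR) = { -4, -15/4 | -29/8, -7/2, -3, -2, -1, 0 } — -59/16
v(RRRRBRBRB) = { -4, -15/4, -59/16 | -29/8, -7/2, -3, -2, -1, 0 } — -117/32
v(RRRRBRBRBR) = { -4, -15/4, -59/16 | -117/32, -29/8, -7/2, -3, -2, -1, 0 } — -235/64
v(RRRRBRBRBRR) = { -4, -15/4, -59/16 | -235/64, -117/32, -29/8, -7/2, -3, -2, -1, 0 } — -471/128
v(RRRRBRBRBRRB) = { -4, -15/4, -59/16, -471/128 | -235/64, -117/32, -29/8, -7/2, -3, -2, -1, 0 } — -941/256
v(RRRRBRBRBRRBB) = { -4, -15/4, -59/16, -471/128, -941/256 | -235/64, -117/32, -29/8, -7/2, -3, -2, -1, 0 } — -1881/512
v(RRRRBRBRBRRBBB) = { -4, -15/4, -59/16, -471/128, -941/256, -1881/512 | -235/64, -117/32, -29/8, -7/2, -3, -2, -1, 0 } — -3761/1024
v(RRRRBRBRBRRBBBB) = { -4, -15/4, -59/16, -471/128, -941/256, -1881/512, -3761/1024 | -235/64, -117/32, -29/8, -7/2, -3, -2, -1, 0 } — -7521/2048

-7521/2048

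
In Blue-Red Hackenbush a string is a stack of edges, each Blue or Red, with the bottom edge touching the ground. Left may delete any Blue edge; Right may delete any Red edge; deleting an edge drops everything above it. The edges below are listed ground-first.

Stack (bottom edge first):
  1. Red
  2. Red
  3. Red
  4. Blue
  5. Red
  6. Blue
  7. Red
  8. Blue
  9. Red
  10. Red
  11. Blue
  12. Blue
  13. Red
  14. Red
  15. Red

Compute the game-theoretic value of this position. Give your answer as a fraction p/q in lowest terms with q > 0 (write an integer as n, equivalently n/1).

g_1 [R]  L=[—]  R=[0]  ⇒ -1
g_2 [RR]  L=[—]  R=[-1 0]  ⇒ -2
g_3 [RRR]  L=[—]  R=[-2 -1 0]  ⇒ -3
g_4 [RRRB]  L=[-3]  R=[-2 -1 0]  ⇒ -5/2
g_5 [RRRBR]  L=[-3]  R=[-5/2 -2 -1 0]  ⇒ -11/4
g_6 [RRRBRB]  L=[-3 -11/4]  R=[-5/2 -2 -1 0]  ⇒ -21/8
g_7 [RRRBRBR]  L=[-3 -11/4]  R=[-21/8 -5/2 -2 -1 0]  ⇒ -43/16
g_8 [RRRBRBRB]  L=[-3 -11/4 -43/16]  R=[-21/8 -5/2 -2 -1 0]  ⇒ -85/32
g_9 [RRRBRBRBR]  L=[-3 -11/4 -43/16]  R=[-85/32 -21/8 -5/2 -2 -1 0]  ⇒ -171/64
g_10 [RRRBRBRBRR]  L=[-3 -11/4 -43/16]  R=[-171/64 -85/32 -21/8 -5/2 -2 -1 0]  ⇒ -343/128
g_11 [RRRBRBRBRRB]  L=[-3 -11/4 -43/16 -343/128]  R=[-171/64 -85/32 -21/8 -5/2 -2 -1 0]  ⇒ -685/256
g_12 [RRRBRBRBRRBB]  L=[-3 -11/4 -43/16 -343/128 -685/256]  R=[-171/64 -85/32 -21/8 -5/2 -2 -1 0]  ⇒ -1369/512
g_13 [RRRBRBRBRRBBR]  L=[-3 -11/4 -43/16 -343/128 -685/256]  R=[-1369/512 -171/64 -85/32 -21/8 -5/2 -2 -1 0]  ⇒ -2739/1024
g_14 [RRRBRBRBRRBBRR]  L=[-3 -11/4 -43/16 -343/128 -685/256]  R=[-2739/1024 -1369/512 -171/64 -85/32 -21/8 -5/2 -2 -1 0]  ⇒ -5479/2048
g_15 [RRRBRBRBRRBBRRR]  L=[-3 -11/4 -43/16 -343/128 -685/256]  R=[-5479/2048 -2739/1024 -1369/512 -171/64 -85/32 -21/8 -5/2 -2 -1 0]  ⇒ -10959/4096

-10959/4096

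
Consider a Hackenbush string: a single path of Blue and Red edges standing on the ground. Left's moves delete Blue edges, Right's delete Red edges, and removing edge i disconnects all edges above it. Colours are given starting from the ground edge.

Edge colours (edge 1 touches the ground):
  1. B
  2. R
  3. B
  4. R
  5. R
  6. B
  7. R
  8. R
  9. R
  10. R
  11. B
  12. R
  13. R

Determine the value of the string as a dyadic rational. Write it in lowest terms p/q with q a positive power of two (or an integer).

Prefix values for B R B R R B R R R R B R R via {L|R} + simplicity:
step 1: add B to get B; options L={ 0 } R={ — } -> 1
step 2: add R to get BR; options L={ 0 } R={ 1 } -> 1/2
step 3: add B to get BRB; options L={ 0 1/2 } R={ 1 } -> 3/4
step 4: add R to get BRBR; options L={ 0 1/2 } R={ 3/4 1 } -> 5/8
step 5: add R to get BRBRR; options L={ 0 1/2 } R={ 5/8 3/4 1 } -> 9/16
step 6: add B to get BRBRRB; options L={ 0 1/2 9/16 } R={ 5/8 3/4 1 } -> 19/32
step 7: add R to get BRBRRBR; options L={ 0 1/2 9/16 } R={ 19/32 5/8 3/4 1 } -> 37/64
step 8: add R to get BRBRRBRR; options L={ 0 1/2 9/16 } R={ 37/64 19/32 5/8 3/4 1 } -> 73/128
step 9: add R to get BRBRRBRRR; options L={ 0 1/2 9/16 } R={ 73/128 37/64 19/32 5/8 3/4 1 } -> 145/256
step 10: add R to get BRBRRBRRRR; options L={ 0 1/2 9/16 } R={ 145/256 73/128 37/64 19/32 5/8 3/4 1 } -> 289/512
step 11: add B to get BRBRRBRRRRB; options L={ 0 1/2 9/16 289/512 } R={ 145/256 73/128 37/64 19/32 5/8 3/4 1 } -> 579/1024
step 12: add R to get BRBRRBRRRRBR; options L={ 0 1/2 9/16 289/512 } R={ 579/1024 145/256 73/128 37/64 19/32 5/8 3/4 1 } -> 1157/2048
step 13: add R to get BRBRRBRRRRBRR; options L={ 0 1/2 9/16 289/512 } R={ 1157/2048 579/1024 145/256 73/128 37/64 19/32 5/8 3/4 1 } -> 2313/4096

2313/4096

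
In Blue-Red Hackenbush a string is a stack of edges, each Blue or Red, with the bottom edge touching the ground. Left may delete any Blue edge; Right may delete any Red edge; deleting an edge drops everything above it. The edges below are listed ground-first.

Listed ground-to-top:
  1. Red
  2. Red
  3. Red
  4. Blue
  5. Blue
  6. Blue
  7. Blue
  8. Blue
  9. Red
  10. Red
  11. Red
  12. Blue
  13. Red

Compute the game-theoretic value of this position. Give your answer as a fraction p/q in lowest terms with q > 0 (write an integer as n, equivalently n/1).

-2107/1024

Build val(s[:k]) for k = 1..13, string s = Red Red Red Blue Blue Blue Blue Blue Red Red Red Blue Red.
edge 1 of 13 (Red): { — | 0 } — -1
edge 2 of 13 (Red): { — | -1,0 } — -2
edge 3 of 13 (Red): { — | -2,-1,0 } — -3
edge 4 of 13 (Blue): { -3 | -2,-1,0 } — -5/2
edge 5 of 13 (Blue): { -3,-5/2 | -2,-1,0 } — -9/4
edge 6 of 13 (Blue): { -3,-5/2,-9/4 | -2,-1,0 } — -17/8
edge 7 of 13 (Blue): { -3,-5/2,-9/4,-17/8 | -2,-1,0 } — -33/16
edge 8 of 13 (Blue): { -3,-5/2,-9/4,-17/8,-33/16 | -2,-1,0 } — -65/32
edge 9 of 13 (Red): { -3,-5/2,-9/4,-17/8,-33/16 | -65/32,-2,-1,0 } — -131/64
edge 10 of 13 (Red): { -3,-5/2,-9/4,-17/8,-33/16 | -131/64,-65/32,-2,-1,0 } — -263/128
edge 11 of 13 (Red): { -3,-5/2,-9/4,-17/8,-33/16 | -263/128,-131/64,-65/32,-2,-1,0 } — -527/256
edge 12 of 13 (Blue): { -3,-5/2,-9/4,-17/8,-33/16,-527/256 | -263/128,-131/64,-65/32,-2,-1,0 } — -1053/512
edge 13 of 13 (Red): { -3,-5/2,-9/4,-17/8,-33/16,-527/256 | -1053/512,-263/128,-131/64,-65/32,-2,-1,0 } — -2107/1024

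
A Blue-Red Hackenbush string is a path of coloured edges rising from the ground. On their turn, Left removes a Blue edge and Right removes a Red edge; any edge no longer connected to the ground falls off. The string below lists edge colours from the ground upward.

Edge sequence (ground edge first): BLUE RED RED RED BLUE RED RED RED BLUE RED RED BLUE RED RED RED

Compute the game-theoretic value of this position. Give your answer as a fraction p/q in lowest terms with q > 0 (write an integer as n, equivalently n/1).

2193/16384

edge 1 of 15 (BLUE): { 0 | none } = 1
edge 2 of 15 (RED): { 0 | 1 } = 1/2
edge 3 of 15 (RED): { 0 | 1/2 1 } = 1/4
edge 4 of 15 (RED): { 0 | 1/4 1/2 1 } = 1/8
edge 5 of 15 (BLUE): { 0 1/8 | 1/4 1/2 1 } = 3/16
edge 6 of 15 (RED): { 0 1/8 | 3/16 1/4 1/2 1 } = 5/32
edge 7 of 15 (RED): { 0 1/8 | 5/32 3/16 1/4 1/2 1 } = 9/64
edge 8 of 15 (RED): { 0 1/8 | 9/64 5/32 3/16 1/4 1/2 1 } = 17/128
edge 9 of 15 (BLUE): { 0 1/8 17/128 | 9/64 5/32 3/16 1/4 1/2 1 } = 35/256
edge 10 of 15 (RED): { 0 1/8 17/128 | 35/256 9/64 5/32 3/16 1/4 1/2 1 } = 69/512
edge 11 of 15 (RED): { 0 1/8 17/128 | 69/512 35/256 9/64 5/32 3/16 1/4 1/2 1 } = 137/1024
edge 12 of 15 (BLUE): { 0 1/8 17/128 137/1024 | 69/512 35/256 9/64 5/32 3/16 1/4 1/2 1 } = 275/2048
edge 13 of 15 (RED): { 0 1/8 17/128 137/1024 | 275/2048 69/512 35/256 9/64 5/32 3/16 1/4 1/2 1 } = 549/4096
edge 14 of 15 (RED): { 0 1/8 17/128 137/1024 | 549/4096 275/2048 69/512 35/256 9/64 5/32 3/16 1/4 1/2 1 } = 1097/8192
edge 15 of 15 (RED): { 0 1/8 17/128 137/1024 | 1097/8192 549/4096 275/2048 69/512 35/256 9/64 5/32 3/16 1/4 1/2 1 } = 2193/16384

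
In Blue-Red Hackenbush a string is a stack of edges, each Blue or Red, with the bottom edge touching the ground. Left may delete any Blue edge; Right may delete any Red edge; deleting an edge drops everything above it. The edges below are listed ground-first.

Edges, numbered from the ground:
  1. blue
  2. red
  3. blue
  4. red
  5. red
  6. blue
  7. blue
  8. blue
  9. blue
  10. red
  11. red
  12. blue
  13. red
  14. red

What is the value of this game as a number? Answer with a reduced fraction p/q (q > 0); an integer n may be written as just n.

1 of 14 · b · max L 0 · min R +∞ — 1
2 of 14 · br · max L 0 · min R 1 — 1/2
3 of 14 · brb · max L 1/2 · min R 1 — 3/4
4 of 14 · brbr · max L 1/2 · min R 3/4 — 5/8
5 of 14 · brbrr · max L 1/2 · min R 5/8 — 9/16
6 of 14 · brbrrb · max L 9/16 · min R 5/8 — 19/32
7 of 14 · brbrrbb · max L 19/32 · min R 5/8 — 39/64
8 of 14 · brbrrbbb · max L 39/64 · min R 5/8 — 79/128
9 of 14 · brbrrbbbb · max L 79/128 · min R 5/8 — 159/256
10 of 14 · brbrrbbbbr · max L 79/128 · min R 159/256 — 317/512
11 of 14 · brbrrbbbbrr · max L 79/128 · min R 317/512 — 633/1024
12 of 14 · brbrrbbbbrrb · max L 633/1024 · min R 317/512 — 1267/2048
13 of 14 · brbrrbbbbrrbr · max L 633/1024 · min R 1267/2048 — 2533/4096
14 of 14 · brbrrbbbbrrbrr · max L 633/1024 · min R 2533/4096 — 5065/8192

5065/8192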